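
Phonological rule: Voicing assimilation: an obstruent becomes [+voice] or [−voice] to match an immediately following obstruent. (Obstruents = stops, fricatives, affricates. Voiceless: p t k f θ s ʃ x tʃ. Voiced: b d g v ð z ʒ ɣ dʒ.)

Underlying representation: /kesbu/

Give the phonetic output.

[kezbu]

/s/ before /b/ (voiced) → [z]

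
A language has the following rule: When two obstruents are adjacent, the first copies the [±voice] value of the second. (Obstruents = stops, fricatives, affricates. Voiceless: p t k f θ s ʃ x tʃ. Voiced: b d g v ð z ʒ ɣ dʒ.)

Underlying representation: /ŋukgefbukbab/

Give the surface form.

/k/ before /g/ (voiced) → [g]
/f/ before /b/ (voiced) → [v]
/k/ before /b/ (voiced) → [g]

[ŋuggevbugbab]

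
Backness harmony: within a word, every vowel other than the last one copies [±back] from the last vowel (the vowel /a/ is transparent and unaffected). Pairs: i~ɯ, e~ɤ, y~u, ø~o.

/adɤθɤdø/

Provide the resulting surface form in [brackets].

/ɤ/ harmonizes with /ø/ ([-back]) → [e]
/ɤ/ harmonizes with /ø/ ([-back]) → [e]

[adeθedø]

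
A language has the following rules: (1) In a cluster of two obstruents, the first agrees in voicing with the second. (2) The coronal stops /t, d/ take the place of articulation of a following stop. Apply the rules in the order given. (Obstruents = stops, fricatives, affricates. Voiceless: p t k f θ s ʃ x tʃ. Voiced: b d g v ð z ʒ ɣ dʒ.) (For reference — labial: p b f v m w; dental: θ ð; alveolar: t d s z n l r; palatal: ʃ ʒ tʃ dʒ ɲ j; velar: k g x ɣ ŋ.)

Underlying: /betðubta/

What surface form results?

Rule 1: /t/ before /ð/ (voiced) → [d]
Rule 1: /b/ before /t/ (voiceless) → [p]
After rule 1: bedðupta
Rule 2: no segment meets the rule's conditions; no change.

[bedðupta]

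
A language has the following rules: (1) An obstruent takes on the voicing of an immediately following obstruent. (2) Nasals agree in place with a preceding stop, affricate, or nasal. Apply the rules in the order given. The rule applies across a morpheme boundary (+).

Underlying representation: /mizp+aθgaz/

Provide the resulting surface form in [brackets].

[misp+aðgaz]

Rule 1: /z/ before /p/ (voiceless) → [s]
Rule 1: /θ/ before /g/ (voiced) → [ð]
After rule 1: misp+aðgaz
Rule 2: no segment meets the rule's conditions; no change.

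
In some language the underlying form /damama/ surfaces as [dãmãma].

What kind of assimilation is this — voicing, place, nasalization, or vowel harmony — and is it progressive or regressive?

/a/→[ã] /a/→[ã].
Each target copies a feature from the following segment, so the direction is regressive.

nasalization, regressive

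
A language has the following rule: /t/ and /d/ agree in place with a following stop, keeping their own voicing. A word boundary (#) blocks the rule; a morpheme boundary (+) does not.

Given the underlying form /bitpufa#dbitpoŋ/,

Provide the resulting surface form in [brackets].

/t/ before /p/ (labial) → [p]
/d/ before /b/ (labial) → [b]
/t/ before /p/ (labial) → [p]

[bippufa#bbippoŋ]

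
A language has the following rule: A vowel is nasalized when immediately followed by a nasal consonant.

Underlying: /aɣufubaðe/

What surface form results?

[aɣufubaðe]

no segment meets the rule's conditions; no change.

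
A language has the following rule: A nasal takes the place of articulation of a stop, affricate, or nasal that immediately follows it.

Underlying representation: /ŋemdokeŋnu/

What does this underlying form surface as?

[ŋendokennu]

/m/ before /d/ (alveolar) → [n]
/ŋ/ before /n/ (alveolar) → [n]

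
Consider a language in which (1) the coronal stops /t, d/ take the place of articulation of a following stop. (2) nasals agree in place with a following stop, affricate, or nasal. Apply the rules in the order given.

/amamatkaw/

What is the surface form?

[amamakkaw]

Rule 1: /t/ before /k/ (velar) → [k]
After rule 1: amamakkaw
Rule 2: no segment meets the rule's conditions; no change.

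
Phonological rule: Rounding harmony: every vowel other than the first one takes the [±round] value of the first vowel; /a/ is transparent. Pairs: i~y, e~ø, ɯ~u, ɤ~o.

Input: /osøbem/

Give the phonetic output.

[osøbøm]

/e/ harmonizes with /o/ ([+round]) → [ø]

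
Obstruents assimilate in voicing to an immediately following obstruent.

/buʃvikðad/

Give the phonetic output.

[buʒvigðad]

/ʃ/ before /v/ (voiced) → [ʒ]
/k/ before /ð/ (voiced) → [g]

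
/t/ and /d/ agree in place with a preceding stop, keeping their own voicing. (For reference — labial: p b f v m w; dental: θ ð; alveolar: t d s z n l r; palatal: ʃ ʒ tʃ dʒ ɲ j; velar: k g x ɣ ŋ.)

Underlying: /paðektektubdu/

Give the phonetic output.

/t/ after /k/ (velar) → [k]
/t/ after /k/ (velar) → [k]
/d/ after /b/ (labial) → [b]

[paðekkekkubbu]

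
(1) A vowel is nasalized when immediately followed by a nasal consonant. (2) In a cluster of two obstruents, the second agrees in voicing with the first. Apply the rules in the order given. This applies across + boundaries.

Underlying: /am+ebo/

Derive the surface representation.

Rule 1: /a/ before nasal /m/ → [ã]
After rule 1: ãm+ebo
Rule 2: no segment meets the rule's conditions; no change.

[ãm+ebo]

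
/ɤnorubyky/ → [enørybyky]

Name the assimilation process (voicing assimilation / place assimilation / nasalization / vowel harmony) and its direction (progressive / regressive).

vowel harmony, regressive

/ɤ/→[e] /o/→[ø] /u/→[y].
Vowels agree with the last vowel, so the harmony is regressive.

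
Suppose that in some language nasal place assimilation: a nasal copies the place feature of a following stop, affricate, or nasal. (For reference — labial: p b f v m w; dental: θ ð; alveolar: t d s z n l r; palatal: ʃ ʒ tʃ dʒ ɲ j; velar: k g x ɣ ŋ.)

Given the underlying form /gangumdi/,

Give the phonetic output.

/n/ before /g/ (velar) → [ŋ]
/m/ before /d/ (alveolar) → [n]

[gaŋgundi]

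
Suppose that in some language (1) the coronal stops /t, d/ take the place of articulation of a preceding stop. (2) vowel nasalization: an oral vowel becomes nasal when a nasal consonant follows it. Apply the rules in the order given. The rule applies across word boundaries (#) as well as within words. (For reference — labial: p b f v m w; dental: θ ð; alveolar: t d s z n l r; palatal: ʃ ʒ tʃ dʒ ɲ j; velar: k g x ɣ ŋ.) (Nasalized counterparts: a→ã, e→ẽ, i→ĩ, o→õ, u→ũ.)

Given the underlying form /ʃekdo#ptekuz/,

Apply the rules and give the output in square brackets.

Rule 1: /d/ after /k/ (velar) → [g]
Rule 1: /t/ after /p/ (labial) → [p]
After rule 1: ʃekgo#ppekuz
Rule 2: no segment meets the rule's conditions; no change.

[ʃekgo#ppekuz]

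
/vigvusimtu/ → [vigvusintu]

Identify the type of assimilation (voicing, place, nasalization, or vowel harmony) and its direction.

/m/→[n].
Each target copies a feature from the following segment, so the direction is regressive.

place assimilation, regressive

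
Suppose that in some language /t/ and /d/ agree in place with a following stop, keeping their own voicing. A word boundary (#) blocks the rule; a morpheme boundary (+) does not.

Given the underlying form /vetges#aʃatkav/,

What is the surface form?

[vekges#aʃakkav]

/t/ before /g/ (velar) → [k]
/t/ before /k/ (velar) → [k]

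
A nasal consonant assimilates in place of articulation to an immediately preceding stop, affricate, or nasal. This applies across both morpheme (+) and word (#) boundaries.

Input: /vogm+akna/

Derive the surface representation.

[vogŋ+akŋa]

/m/ after /g/ (velar) → [ŋ]
/n/ after /k/ (velar) → [ŋ]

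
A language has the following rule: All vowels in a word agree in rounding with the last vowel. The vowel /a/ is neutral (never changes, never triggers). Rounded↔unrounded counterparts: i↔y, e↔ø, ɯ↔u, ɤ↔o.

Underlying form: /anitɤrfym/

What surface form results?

[anytorfym]

/i/ harmonizes with /y/ ([+round]) → [y]
/ɤ/ harmonizes with /y/ ([+round]) → [o]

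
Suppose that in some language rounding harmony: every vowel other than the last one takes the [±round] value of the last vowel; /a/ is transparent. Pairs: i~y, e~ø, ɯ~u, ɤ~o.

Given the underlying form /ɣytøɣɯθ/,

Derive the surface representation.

/y/ harmonizes with /ɯ/ ([-round]) → [i]
/ø/ harmonizes with /ɯ/ ([-round]) → [e]

[ɣiteɣɯθ]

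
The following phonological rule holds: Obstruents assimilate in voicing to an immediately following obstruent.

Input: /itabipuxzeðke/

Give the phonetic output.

[itabipuɣzeθke]

/x/ before /z/ (voiced) → [ɣ]
/ð/ before /k/ (voiceless) → [θ]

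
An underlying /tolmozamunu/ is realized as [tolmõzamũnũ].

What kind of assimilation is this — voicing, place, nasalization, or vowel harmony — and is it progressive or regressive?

nasalization, progressive

/o/→[õ] /u/→[ũ] /u/→[ũ].
Each target copies a feature from the preceding segment, so the direction is progressive.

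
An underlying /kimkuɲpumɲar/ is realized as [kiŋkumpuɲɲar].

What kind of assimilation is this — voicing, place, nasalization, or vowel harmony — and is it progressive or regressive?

/m/→[ŋ] /ɲ/→[m] /m/→[ɲ].
Each target copies a feature from the following segment, so the direction is regressive.

place assimilation, regressive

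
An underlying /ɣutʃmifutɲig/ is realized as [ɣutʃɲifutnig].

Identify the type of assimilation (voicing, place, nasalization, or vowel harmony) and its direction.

place assimilation, progressive

/m/→[ɲ] /ɲ/→[n].
Each target copies a feature from the preceding segment, so the direction is progressive.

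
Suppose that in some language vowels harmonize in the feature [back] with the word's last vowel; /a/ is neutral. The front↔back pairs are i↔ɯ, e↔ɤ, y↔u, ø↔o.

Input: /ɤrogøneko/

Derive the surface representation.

/ø/ harmonizes with /o/ ([+back]) → [o]
/e/ harmonizes with /o/ ([+back]) → [ɤ]

[ɤrogonɤko]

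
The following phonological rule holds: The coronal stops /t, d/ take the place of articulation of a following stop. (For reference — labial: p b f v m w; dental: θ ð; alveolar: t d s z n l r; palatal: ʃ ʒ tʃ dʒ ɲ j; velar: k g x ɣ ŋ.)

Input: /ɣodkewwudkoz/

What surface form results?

/d/ before /k/ (velar) → [g]
/d/ before /k/ (velar) → [g]

[ɣogkewwugkoz]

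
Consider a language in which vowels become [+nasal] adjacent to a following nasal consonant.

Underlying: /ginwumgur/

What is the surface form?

/i/ before nasal /n/ → [ĩ]
/u/ before nasal /m/ → [ũ]

[gĩnwũmgur]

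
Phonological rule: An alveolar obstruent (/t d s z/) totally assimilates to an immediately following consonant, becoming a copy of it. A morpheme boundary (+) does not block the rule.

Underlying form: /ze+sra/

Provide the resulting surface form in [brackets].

[ze+rra]

/s/ before /r/ → [r] (total assimilation)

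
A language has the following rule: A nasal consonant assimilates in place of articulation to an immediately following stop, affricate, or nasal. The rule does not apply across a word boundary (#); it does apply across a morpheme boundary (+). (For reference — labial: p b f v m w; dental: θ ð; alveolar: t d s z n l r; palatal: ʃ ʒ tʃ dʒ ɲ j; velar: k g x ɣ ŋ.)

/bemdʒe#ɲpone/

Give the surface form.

[beɲdʒe#mpone]

/m/ before /dʒ/ (palatal) → [ɲ]
/ɲ/ before /p/ (labial) → [m]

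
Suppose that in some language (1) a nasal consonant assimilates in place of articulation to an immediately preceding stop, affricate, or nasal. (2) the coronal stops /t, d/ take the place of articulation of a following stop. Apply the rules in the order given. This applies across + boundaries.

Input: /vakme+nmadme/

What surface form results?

[vakŋe+nnadne]

Rule 1: /m/ after /k/ (velar) → [ŋ]
Rule 1: /m/ after /n/ (alveolar) → [n]
Rule 1: /m/ after /d/ (alveolar) → [n]
After rule 1: vakŋe+nnadne
Rule 2: no segment meets the rule's conditions; no change.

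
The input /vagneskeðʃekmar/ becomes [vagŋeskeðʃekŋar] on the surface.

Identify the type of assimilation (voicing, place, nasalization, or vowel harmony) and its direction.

place assimilation, progressive

/n/→[ŋ] /m/→[ŋ].
Each target copies a feature from the preceding segment, so the direction is progressive.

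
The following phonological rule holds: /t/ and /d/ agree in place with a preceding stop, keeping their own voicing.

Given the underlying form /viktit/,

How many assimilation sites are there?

1

/t/ after /k/ (velar) → [k]
1 segment changes.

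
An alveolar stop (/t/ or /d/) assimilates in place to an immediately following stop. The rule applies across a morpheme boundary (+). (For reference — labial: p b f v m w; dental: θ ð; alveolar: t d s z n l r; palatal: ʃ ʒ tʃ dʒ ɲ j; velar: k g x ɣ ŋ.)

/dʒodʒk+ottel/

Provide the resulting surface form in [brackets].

no segment meets the rule's conditions; no change.

[dʒodʒk+ottel]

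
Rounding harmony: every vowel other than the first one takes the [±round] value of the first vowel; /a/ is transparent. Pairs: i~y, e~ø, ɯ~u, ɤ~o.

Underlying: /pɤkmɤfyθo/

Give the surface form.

[pɤkmɤfiθɤ]

/y/ harmonizes with /ɤ/ ([-round]) → [i]
/o/ harmonizes with /ɤ/ ([-round]) → [ɤ]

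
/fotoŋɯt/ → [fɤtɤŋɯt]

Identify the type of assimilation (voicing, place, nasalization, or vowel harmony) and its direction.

vowel harmony, regressive

/o/→[ɤ] /o/→[ɤ].
Vowels agree with the last vowel, so the harmony is regressive.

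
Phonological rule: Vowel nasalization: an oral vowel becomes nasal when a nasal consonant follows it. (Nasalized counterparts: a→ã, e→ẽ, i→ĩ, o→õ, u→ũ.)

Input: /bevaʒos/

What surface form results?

no segment meets the rule's conditions; no change.

[bevaʒos]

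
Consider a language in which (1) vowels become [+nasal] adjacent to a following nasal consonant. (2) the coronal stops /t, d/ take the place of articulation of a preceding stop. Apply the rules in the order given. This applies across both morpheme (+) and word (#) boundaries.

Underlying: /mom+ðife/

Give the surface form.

[mõm+ðife]

Rule 1: /o/ before nasal /m/ → [õ]
After rule 1: mõm+ðife
Rule 2: no segment meets the rule's conditions; no change.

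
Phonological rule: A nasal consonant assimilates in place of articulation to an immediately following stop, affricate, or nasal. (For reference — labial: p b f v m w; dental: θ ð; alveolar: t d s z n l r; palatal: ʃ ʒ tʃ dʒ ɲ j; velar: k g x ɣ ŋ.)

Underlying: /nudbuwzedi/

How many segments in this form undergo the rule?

0

No segment meets the rule's conditions.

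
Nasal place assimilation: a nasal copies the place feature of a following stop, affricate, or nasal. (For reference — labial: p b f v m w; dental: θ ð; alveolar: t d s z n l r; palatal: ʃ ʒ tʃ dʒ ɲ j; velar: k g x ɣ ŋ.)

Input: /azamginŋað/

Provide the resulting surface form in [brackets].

[azaŋgiŋŋað]

/m/ before /g/ (velar) → [ŋ]
/n/ before /ŋ/ (velar) → [ŋ]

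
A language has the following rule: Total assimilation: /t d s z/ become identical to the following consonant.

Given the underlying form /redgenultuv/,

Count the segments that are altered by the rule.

1

/d/ before /g/ → [g] (total assimilation)
1 segment changes.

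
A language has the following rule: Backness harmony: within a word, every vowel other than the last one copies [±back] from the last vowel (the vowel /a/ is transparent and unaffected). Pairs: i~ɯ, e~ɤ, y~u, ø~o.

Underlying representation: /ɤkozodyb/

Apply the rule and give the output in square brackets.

/ɤ/ harmonizes with /y/ ([-back]) → [e]
/o/ harmonizes with /y/ ([-back]) → [ø]
/o/ harmonizes with /y/ ([-back]) → [ø]

[ekøzødyb]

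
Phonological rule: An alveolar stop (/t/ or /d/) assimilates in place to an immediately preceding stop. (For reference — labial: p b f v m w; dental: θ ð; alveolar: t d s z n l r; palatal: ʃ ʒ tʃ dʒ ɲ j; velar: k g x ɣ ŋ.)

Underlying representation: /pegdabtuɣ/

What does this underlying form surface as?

/d/ after /g/ (velar) → [g]
/t/ after /b/ (labial) → [p]

[peggabpuɣ]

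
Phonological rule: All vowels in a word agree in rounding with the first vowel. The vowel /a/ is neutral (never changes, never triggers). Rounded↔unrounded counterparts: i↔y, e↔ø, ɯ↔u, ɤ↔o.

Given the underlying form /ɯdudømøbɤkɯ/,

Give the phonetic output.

/u/ harmonizes with /ɯ/ ([-round]) → [ɯ]
/ø/ harmonizes with /ɯ/ ([-round]) → [e]
/ø/ harmonizes with /ɯ/ ([-round]) → [e]

[ɯdɯdemebɤkɯ]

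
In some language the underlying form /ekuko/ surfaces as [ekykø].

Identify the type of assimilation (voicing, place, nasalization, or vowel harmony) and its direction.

/u/→[y] /o/→[ø].
Vowels agree with the first vowel, so the harmony is progressive.

vowel harmony, progressive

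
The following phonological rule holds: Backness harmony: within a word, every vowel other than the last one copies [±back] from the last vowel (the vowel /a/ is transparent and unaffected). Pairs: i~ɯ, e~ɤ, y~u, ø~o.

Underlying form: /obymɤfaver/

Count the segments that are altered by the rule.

2

/o/ harmonizes with /e/ ([-back]) → [ø]
/ɤ/ harmonizes with /e/ ([-back]) → [e]
2 segments change.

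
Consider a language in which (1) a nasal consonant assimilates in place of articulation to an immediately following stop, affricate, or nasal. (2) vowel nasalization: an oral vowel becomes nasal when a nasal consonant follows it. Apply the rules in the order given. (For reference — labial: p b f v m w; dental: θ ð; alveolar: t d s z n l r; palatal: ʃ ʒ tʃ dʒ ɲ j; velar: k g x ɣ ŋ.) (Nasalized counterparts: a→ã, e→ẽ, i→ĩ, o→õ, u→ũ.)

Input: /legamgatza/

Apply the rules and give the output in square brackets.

Rule 1: /m/ before /g/ (velar) → [ŋ]
After rule 1: legaŋgatza
Rule 2: /a/ before nasal /ŋ/ → [ã]

[legãŋgatza]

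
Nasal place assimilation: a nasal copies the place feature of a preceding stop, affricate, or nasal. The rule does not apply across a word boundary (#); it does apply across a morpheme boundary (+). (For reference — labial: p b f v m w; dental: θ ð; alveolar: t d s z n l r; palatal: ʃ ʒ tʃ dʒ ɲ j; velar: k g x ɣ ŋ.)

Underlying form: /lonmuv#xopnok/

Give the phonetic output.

[lonnuv#xopmok]

/m/ after /n/ (alveolar) → [n]
/n/ after /p/ (labial) → [m]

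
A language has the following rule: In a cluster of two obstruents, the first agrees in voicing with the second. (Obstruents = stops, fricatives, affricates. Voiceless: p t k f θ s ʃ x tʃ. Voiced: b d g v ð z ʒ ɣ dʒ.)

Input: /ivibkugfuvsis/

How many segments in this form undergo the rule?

3

/b/ before /k/ (voiceless) → [p]
/g/ before /f/ (voiceless) → [k]
/v/ before /s/ (voiceless) → [f]
3 segments change.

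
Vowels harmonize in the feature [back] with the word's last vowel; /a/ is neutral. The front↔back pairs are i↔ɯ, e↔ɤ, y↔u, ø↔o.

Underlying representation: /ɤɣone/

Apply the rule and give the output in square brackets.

/ɤ/ harmonizes with /e/ ([-back]) → [e]
/o/ harmonizes with /e/ ([-back]) → [ø]

[eɣøne]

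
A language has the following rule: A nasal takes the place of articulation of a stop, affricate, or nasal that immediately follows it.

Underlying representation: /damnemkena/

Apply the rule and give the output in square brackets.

[danneŋkena]

/m/ before /n/ (alveolar) → [n]
/m/ before /k/ (velar) → [ŋ]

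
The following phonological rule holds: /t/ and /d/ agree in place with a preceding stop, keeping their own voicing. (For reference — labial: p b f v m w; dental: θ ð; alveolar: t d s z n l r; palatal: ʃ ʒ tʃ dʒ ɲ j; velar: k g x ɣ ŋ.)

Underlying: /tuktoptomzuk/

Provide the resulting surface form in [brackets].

[tukkoppomzuk]

/t/ after /k/ (velar) → [k]
/t/ after /p/ (labial) → [p]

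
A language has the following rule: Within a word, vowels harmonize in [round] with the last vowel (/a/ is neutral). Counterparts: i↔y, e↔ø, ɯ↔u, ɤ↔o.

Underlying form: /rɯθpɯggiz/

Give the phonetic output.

no segment meets the rule's conditions; no change.

[rɯθpɯggiz]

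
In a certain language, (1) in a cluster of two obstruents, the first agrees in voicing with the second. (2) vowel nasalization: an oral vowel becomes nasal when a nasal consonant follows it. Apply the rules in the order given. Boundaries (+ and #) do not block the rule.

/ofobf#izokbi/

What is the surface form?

Rule 1: /b/ before /f/ (voiceless) → [p]
Rule 1: /k/ before /b/ (voiced) → [g]
After rule 1: ofopf#izogbi
Rule 2: no segment meets the rule's conditions; no change.

[ofopf#izogbi]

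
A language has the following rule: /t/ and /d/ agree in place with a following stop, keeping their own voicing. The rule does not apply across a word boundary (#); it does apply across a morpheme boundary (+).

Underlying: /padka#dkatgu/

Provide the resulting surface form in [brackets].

/d/ before /k/ (velar) → [g]
/d/ before /k/ (velar) → [g]
/t/ before /g/ (velar) → [k]

[pagka#gkakgu]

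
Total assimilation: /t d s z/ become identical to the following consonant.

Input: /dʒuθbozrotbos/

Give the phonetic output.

/z/ before /r/ → [r] (total assimilation)
/t/ before /b/ → [b] (total assimilation)

[dʒuθborrobbos]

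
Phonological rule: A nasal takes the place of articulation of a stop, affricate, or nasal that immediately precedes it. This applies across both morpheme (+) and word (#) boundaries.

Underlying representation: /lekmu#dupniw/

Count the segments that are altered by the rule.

2

/m/ after /k/ (velar) → [ŋ]
/n/ after /p/ (labial) → [m]
2 segments change.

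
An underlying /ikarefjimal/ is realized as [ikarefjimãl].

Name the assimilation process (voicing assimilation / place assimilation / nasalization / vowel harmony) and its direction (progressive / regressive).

nasalization, progressive

/a/→[ã].
Each target copies a feature from the preceding segment, so the direction is progressive.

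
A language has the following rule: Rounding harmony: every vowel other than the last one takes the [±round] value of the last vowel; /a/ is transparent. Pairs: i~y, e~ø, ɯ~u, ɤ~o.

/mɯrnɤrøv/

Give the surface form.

/ɯ/ harmonizes with /ø/ ([+round]) → [u]
/ɤ/ harmonizes with /ø/ ([+round]) → [o]

[murnorøv]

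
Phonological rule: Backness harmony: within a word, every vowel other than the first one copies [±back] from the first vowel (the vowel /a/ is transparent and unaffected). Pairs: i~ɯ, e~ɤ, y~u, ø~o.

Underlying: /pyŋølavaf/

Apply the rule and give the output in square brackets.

[pyŋølavaf]

no segment meets the rule's conditions; no change.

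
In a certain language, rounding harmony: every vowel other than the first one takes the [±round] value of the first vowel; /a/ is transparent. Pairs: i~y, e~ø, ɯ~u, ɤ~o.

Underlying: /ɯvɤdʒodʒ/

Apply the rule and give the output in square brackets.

[ɯvɤdʒɤdʒ]

/o/ harmonizes with /ɯ/ ([-round]) → [ɤ]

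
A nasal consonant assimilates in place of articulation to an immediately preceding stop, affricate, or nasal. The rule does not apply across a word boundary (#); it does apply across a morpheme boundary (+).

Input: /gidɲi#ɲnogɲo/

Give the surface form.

[gidni#ɲɲogŋo]

/ɲ/ after /d/ (alveolar) → [n]
/n/ after /ɲ/ (palatal) → [ɲ]
/ɲ/ after /g/ (velar) → [ŋ]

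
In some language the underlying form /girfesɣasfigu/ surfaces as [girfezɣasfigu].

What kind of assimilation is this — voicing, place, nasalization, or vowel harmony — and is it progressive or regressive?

/s/→[z].
Each target copies a feature from the following segment, so the direction is regressive.

voicing assimilation, regressive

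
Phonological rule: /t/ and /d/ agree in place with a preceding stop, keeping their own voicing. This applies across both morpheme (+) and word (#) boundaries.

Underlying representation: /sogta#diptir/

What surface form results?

/t/ after /g/ (velar) → [k]
/t/ after /p/ (labial) → [p]

[sogka#dippir]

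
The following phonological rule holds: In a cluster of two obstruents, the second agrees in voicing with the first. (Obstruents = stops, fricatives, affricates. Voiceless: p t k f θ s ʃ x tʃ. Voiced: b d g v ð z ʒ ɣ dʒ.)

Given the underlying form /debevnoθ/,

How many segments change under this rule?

0

No segment meets the rule's conditions.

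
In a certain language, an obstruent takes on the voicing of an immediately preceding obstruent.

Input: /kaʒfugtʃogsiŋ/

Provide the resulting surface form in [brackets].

[kaʒvugdʒogziŋ]

/f/ after /ʒ/ (voiced) → [v]
/tʃ/ after /g/ (voiced) → [dʒ]
/s/ after /g/ (voiced) → [z]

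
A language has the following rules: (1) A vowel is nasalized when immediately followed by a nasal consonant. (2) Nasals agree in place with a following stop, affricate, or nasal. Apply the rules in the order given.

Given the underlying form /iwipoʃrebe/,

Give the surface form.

[iwipoʃrebe]

Rule 1: no segment meets the rule's conditions; no change.
After rule 1: iwipoʃrebe
Rule 2: no segment meets the rule's conditions; no change.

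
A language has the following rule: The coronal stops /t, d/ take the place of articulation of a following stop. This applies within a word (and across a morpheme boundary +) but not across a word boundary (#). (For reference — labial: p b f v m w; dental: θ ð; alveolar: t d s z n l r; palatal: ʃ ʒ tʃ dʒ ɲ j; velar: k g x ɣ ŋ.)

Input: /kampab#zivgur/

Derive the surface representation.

[kampab#zivgur]

no segment meets the rule's conditions; no change.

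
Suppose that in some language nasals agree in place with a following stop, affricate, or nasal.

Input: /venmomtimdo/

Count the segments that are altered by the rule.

/n/ before /m/ (labial) → [m]
/m/ before /t/ (alveolar) → [n]
/m/ before /d/ (alveolar) → [n]
3 segments change.

3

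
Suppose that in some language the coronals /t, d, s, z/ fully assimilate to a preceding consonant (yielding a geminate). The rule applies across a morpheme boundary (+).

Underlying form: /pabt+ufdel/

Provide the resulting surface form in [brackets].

[pabb+uffel]

/t/ after /b/ → [b] (total assimilation)
/d/ after /f/ → [f] (total assimilation)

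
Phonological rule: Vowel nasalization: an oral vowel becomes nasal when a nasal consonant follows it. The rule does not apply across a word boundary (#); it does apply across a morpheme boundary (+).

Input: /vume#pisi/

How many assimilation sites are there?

/u/ before nasal /m/ → [ũ]
1 segment changes.

1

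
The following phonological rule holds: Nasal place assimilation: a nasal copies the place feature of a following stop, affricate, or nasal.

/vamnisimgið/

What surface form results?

/m/ before /n/ (alveolar) → [n]
/m/ before /g/ (velar) → [ŋ]

[vannisiŋgið]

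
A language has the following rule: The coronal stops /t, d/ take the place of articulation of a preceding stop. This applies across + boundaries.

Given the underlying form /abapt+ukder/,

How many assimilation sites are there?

2

/t/ after /p/ (labial) → [p]
/d/ after /k/ (velar) → [g]
2 segments change.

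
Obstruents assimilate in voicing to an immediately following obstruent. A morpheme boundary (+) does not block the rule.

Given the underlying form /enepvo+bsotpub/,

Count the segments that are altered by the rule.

/p/ before /v/ (voiced) → [b]
/b/ before /s/ (voiceless) → [p]
2 segments change.

2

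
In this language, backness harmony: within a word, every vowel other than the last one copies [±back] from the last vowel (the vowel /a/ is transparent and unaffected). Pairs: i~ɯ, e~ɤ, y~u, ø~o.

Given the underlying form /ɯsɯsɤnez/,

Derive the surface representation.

/ɯ/ harmonizes with /e/ ([-back]) → [i]
/ɯ/ harmonizes with /e/ ([-back]) → [i]
/ɤ/ harmonizes with /e/ ([-back]) → [e]

[isisenez]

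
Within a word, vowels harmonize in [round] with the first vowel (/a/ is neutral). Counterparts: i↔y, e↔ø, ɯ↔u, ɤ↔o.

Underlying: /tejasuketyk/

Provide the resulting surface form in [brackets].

[tejasɯketik]

/u/ harmonizes with /e/ ([-round]) → [ɯ]
/y/ harmonizes with /e/ ([-round]) → [i]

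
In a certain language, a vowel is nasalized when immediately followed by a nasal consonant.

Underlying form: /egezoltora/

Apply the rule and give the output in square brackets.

no segment meets the rule's conditions; no change.

[egezoltora]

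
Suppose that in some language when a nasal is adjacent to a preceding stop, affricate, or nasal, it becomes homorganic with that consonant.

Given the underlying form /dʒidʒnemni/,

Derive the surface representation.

/n/ after /dʒ/ (palatal) → [ɲ]
/n/ after /m/ (labial) → [m]

[dʒidʒɲemmi]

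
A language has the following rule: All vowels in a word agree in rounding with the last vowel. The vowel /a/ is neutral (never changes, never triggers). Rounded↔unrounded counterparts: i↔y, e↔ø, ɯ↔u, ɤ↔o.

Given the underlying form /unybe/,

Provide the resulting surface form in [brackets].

[ɯnibe]

/u/ harmonizes with /e/ ([-round]) → [ɯ]
/y/ harmonizes with /e/ ([-round]) → [i]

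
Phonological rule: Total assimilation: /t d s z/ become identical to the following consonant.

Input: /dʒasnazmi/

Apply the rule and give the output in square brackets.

[dʒannammi]

/s/ before /n/ → [n] (total assimilation)
/z/ before /m/ → [m] (total assimilation)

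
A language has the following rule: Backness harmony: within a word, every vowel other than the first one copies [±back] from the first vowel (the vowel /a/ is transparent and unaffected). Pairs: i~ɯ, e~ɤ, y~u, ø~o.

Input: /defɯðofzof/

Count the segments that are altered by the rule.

3

/ɯ/ harmonizes with /e/ ([-back]) → [i]
/o/ harmonizes with /e/ ([-back]) → [ø]
/o/ harmonizes with /e/ ([-back]) → [ø]
3 segments change.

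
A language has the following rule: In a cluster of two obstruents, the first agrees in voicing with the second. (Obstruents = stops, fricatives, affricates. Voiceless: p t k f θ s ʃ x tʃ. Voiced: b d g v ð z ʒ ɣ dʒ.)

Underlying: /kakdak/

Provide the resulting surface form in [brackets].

/k/ before /d/ (voiced) → [g]

[kagdak]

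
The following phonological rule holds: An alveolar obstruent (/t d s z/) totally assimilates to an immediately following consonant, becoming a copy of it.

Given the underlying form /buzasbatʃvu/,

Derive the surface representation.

/s/ before /b/ → [b] (total assimilation)

[buzabbatʃvu]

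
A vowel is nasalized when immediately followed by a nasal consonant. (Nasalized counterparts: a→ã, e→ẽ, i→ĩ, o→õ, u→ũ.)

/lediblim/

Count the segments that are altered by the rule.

1

/i/ before nasal /m/ → [ĩ]
1 segment changes.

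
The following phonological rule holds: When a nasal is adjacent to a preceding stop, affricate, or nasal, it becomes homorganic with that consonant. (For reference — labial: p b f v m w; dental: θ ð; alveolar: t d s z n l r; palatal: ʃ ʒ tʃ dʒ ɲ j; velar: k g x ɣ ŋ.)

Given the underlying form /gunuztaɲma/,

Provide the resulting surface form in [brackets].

/m/ after /ɲ/ (palatal) → [ɲ]

[gunuztaɲɲa]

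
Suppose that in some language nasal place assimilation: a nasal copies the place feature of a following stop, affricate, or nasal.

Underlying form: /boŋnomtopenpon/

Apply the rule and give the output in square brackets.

[bonnontopempon]

/ŋ/ before /n/ (alveolar) → [n]
/m/ before /t/ (alveolar) → [n]
/n/ before /p/ (labial) → [m]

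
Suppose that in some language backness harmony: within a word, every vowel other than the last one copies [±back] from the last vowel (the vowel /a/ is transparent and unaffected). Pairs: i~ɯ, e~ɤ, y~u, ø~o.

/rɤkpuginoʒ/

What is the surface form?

[rɤkpugɯnoʒ]

/i/ harmonizes with /o/ ([+back]) → [ɯ]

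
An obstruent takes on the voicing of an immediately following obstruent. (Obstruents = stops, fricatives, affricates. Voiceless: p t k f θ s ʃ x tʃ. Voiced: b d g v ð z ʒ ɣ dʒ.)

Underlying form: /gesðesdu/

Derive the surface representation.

[gezðezdu]

/s/ before /ð/ (voiced) → [z]
/s/ before /d/ (voiced) → [z]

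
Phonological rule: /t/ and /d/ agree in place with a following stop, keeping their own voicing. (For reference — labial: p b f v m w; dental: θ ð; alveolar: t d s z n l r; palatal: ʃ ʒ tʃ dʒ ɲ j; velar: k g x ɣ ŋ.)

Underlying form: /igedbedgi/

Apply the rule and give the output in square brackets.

/d/ before /b/ (labial) → [b]
/d/ before /g/ (velar) → [g]

[igebbeggi]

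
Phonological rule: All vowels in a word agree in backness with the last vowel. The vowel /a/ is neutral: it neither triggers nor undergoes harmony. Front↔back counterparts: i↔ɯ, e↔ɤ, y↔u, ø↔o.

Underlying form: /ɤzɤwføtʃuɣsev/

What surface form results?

[ezewføtʃyɣsev]

/ɤ/ harmonizes with /e/ ([-back]) → [e]
/ɤ/ harmonizes with /e/ ([-back]) → [e]
/u/ harmonizes with /e/ ([-back]) → [y]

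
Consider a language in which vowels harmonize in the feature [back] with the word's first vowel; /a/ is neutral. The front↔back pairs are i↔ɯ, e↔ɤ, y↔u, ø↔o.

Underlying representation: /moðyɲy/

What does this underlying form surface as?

[moðuɲu]

/y/ harmonizes with /o/ ([+back]) → [u]
/y/ harmonizes with /o/ ([+back]) → [u]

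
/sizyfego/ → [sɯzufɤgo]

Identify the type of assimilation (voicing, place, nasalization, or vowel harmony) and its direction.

/i/→[ɯ] /y/→[u] /e/→[ɤ].
Vowels agree with the last vowel, so the harmony is regressive.

vowel harmony, regressive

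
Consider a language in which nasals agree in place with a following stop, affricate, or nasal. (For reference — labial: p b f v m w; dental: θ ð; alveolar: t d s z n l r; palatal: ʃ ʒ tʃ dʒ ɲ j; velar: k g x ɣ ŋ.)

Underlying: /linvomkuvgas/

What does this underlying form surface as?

[linvoŋkuvgas]

/m/ before /k/ (velar) → [ŋ]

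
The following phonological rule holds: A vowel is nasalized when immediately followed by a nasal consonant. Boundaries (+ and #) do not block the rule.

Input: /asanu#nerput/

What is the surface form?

/a/ before nasal /n/ → [ã]
/u/ before nasal /n/ → [ũ]

[asãnũ#nerput]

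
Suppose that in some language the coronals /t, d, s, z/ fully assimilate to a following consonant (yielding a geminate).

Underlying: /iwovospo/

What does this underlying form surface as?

/s/ before /p/ → [p] (total assimilation)

[iwovoppo]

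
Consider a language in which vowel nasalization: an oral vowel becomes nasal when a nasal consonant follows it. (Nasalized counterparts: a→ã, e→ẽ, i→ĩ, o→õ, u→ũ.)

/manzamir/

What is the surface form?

[mãnzãmir]

/a/ before nasal /n/ → [ã]
/a/ before nasal /m/ → [ã]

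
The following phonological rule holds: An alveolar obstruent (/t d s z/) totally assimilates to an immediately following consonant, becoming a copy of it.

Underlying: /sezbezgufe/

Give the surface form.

/z/ before /b/ → [b] (total assimilation)
/z/ before /g/ → [g] (total assimilation)

[sebbeggufe]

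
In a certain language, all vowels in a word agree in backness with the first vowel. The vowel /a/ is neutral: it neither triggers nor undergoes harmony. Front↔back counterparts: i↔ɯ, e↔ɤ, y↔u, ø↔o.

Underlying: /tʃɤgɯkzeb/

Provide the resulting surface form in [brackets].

[tʃɤgɯkzɤb]

/e/ harmonizes with /ɤ/ ([+back]) → [ɤ]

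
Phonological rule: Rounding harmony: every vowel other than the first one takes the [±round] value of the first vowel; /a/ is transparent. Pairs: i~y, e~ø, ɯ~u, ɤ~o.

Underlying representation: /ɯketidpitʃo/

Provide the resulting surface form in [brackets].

[ɯketidpitʃɤ]

/o/ harmonizes with /ɯ/ ([-round]) → [ɤ]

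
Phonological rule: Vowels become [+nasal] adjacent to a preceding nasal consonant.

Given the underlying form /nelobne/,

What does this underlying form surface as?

/e/ after nasal /n/ → [ẽ]
/e/ after nasal /n/ → [ẽ]

[nẽlobnẽ]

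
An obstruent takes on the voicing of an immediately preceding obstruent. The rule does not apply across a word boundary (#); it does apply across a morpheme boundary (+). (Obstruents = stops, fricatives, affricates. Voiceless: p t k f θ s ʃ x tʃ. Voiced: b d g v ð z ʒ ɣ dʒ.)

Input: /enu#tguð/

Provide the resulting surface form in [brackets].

[enu#tkuð]

/g/ after /t/ (voiceless) → [k]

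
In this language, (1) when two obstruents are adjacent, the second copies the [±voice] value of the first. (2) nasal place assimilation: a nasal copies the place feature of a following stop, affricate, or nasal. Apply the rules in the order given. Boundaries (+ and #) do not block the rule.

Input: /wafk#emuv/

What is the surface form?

Rule 1: no segment meets the rule's conditions; no change.
After rule 1: wafk#emuv
Rule 2: no segment meets the rule's conditions; no change.

[wafk#emuv]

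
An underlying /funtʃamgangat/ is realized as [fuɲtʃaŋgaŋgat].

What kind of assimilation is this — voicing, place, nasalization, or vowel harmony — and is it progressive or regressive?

place assimilation, regressive

/n/→[ɲ] /m/→[ŋ] /n/→[ŋ].
Each target copies a feature from the following segment, so the direction is regressive.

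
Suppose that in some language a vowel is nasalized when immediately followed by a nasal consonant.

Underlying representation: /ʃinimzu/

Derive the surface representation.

/i/ before nasal /n/ → [ĩ]
/i/ before nasal /m/ → [ĩ]

[ʃĩnĩmzu]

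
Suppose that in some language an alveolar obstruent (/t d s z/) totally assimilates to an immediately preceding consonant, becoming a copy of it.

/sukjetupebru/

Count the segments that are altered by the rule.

No segment meets the rule's conditions.

0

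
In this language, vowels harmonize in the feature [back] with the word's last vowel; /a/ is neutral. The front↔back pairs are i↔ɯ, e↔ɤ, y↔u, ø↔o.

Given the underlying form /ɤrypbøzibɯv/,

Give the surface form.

[ɤrupbozɯbɯv]

/y/ harmonizes with /ɯ/ ([+back]) → [u]
/ø/ harmonizes with /ɯ/ ([+back]) → [o]
/i/ harmonizes with /ɯ/ ([+back]) → [ɯ]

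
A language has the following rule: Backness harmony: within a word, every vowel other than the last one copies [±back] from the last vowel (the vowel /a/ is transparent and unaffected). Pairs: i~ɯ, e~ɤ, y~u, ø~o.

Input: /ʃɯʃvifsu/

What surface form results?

[ʃɯʃvɯfsu]

/i/ harmonizes with /u/ ([+back]) → [ɯ]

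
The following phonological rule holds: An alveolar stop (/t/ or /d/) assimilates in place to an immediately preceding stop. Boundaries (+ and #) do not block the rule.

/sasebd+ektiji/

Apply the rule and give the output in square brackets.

/d/ after /b/ (labial) → [b]
/t/ after /k/ (velar) → [k]

[sasebb+ekkiji]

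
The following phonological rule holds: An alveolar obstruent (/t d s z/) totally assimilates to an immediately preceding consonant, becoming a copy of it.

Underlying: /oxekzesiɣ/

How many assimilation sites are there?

/z/ after /k/ → [k] (total assimilation)
1 segment changes.

1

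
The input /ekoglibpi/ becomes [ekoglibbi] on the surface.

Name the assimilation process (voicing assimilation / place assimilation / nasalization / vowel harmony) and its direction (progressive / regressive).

voicing assimilation, progressive

/p/→[b].
Each target copies a feature from the preceding segment, so the direction is progressive.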